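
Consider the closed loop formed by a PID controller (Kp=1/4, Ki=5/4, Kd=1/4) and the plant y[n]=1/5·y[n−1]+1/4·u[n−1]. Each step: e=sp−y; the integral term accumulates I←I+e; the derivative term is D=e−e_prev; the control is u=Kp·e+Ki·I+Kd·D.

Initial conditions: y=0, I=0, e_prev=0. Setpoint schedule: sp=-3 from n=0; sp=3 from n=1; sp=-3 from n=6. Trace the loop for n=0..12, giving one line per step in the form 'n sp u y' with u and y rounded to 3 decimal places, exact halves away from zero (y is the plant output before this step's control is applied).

0 -3 -5.250 0.000
1 3 4.547 -1.313
2 3 4.283 0.874
3 3 6.837 1.245
4 3 7.875 1.958
5 3 8.652 2.360
6 -3 -1.429 2.635
7 -3 -2.590 0.170
8 -3 -5.798 -0.613
9 -3 -7.299 -1.572
10 -3 -8.331 -2.139
11 -3 -8.899 -2.511
12 -3 -9.225 -2.727

(exact arithmetic carried between steps; '≈' marks a value shown rounded to 6 d.p. or computed from one; I and e_prev carry over from the previous line; the table rounds u and y to 3 d.p., halves away from zero)
n=0: y=0, sp=-3, e=sp−y=-3; I=-3, D=e−e_prev=-3; u=1/4·(-3)+5/4·(-3)+1/4·(-3)=-5.25; next y=1/5·0+1/4·(-5.25)=-1.3125
n=1: y=-1.3125, sp=3, e=sp−y=4.3125; I=1.3125, D=e−e_prev=7.3125; u=1/4·4.3125+5/4·1.3125+1/4·7.3125=4.546875; next y=1/5·(-1.3125)+1/4·4.546875≈0.874219
n=2: y≈0.874219, sp=3, e=sp−y≈2.125781; I≈3.438281, D=e−e_prev≈-2.186719; u=1/4·2.125781+5/4·3.438281+1/4·(-2.186719)≈4.282617; next y=1/5·0.874219+1/4·4.282617≈1.245498
n=3: y≈1.245498, sp=3, e=sp−y≈1.754502; I≈5.192783, D=e−e_prev≈-0.371279; u=1/4·1.754502+5/4·5.192783+1/4·(-0.371279)≈6.836785; next y=1/5·1.245498+1/4·6.836785≈1.958296
n=4: y≈1.958296, sp=3, e=sp−y≈1.041704; I≈6.234487, D=e−e_prev≈-0.712798; u=1/4·1.041704+5/4·6.234487+1/4·(-0.712798)≈7.875336; next y=1/5·1.958296+1/4·7.875336≈2.360493
n=5: y≈2.360493, sp=3, e=sp−y≈0.639507; I≈6.873994, D=e−e_prev≈-0.402197; u=1/4·0.639507+5/4·6.873994+1/4·(-0.402197)≈8.651820; next y=1/5·2.360493+1/4·8.651820≈2.635054
n=6: y≈2.635054, sp=-3, e=sp−y≈-5.635054; I≈1.238941, D=e−e_prev≈-6.274561; u=1/4·(-5.635054)+5/4·1.238941+1/4·(-6.274561)≈-1.428728; next y=1/5·2.635054+1/4·(-1.428728)≈0.169829
n=7: y≈0.169829, sp=-3, e=sp−y≈-3.169829; I≈-1.930888, D=e−e_prev≈2.465225; u=1/4·(-3.169829)+5/4·(-1.930888)+1/4·2.465225≈-2.589761; next y=1/5·0.169829+1/4·(-2.589761)≈-0.613475
n=8: y≈-0.613475, sp=-3, e=sp−y≈-2.386525; I≈-4.317414, D=e−e_prev≈0.783303; u=1/4·(-2.386525)+5/4·(-4.317414)+1/4·0.783303≈-5.797573; next y=1/5·(-0.613475)+1/4·(-5.797573)≈-1.572088
n=9: y≈-1.572088, sp=-3, e=sp−y≈-1.427912; I≈-5.745326, D=e−e_prev≈0.958614; u=1/4·(-1.427912)+5/4·(-5.745326)+1/4·0.958614≈-7.298982; next y=1/5·(-1.572088)+1/4·(-7.298982)≈-2.139163
n=10: y≈-2.139163, sp=-3, e=sp−y≈-0.860837; I≈-6.606163, D=e−e_prev≈0.567075; u=1/4·(-0.860837)+5/4·(-6.606163)+1/4·0.567075≈-8.331144; next y=1/5·(-2.139163)+1/4·(-8.331144)≈-2.510619
n=11: y≈-2.510619, sp=-3, e=sp−y≈-0.489381; I≈-7.095544, D=e−e_prev≈0.371456; u=1/4·(-0.489381)+5/4·(-7.095544)+1/4·0.371456≈-8.898912; next y=1/5·(-2.510619)+1/4·(-8.898912)≈-2.726852
n=12: y≈-2.726852, sp=-3, e=sp−y≈-0.273148; I≈-7.368692, D=e−e_prev≈0.216233; u=1/4·(-0.273148)+5/4·(-7.368692)+1/4·0.216233≈-9.225094; next y=1/5·(-2.726852)+1/4·(-9.225094)≈-2.851644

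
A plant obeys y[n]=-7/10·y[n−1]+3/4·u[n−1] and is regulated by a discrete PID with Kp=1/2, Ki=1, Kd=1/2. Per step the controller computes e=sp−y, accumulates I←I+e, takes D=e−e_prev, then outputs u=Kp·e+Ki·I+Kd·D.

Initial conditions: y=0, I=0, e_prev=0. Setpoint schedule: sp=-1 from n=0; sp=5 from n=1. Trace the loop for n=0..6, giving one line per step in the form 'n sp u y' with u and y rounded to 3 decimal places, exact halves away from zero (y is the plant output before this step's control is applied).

(exact arithmetic carried between steps; '≈' marks a value shown rounded to 6 d.p. or computed from one; I and e_prev carry over from the previous line; the table rounds u and y to 3 d.p., halves away from zero)
n=0: y=0, sp=-1, e=sp−y=-1; I=-1, D=e−e_prev=-1; u=1/2·(-1)+1·(-1)+1/2·(-1)=-2; next y=-7/10·0+3/4·(-2)=-1.5
n=1: y=-1.5, sp=5, e=sp−y=6.5; I=5.5, D=e−e_prev=7.5; u=1/2·6.5+1·5.5+1/2·7.5=12.5; next y=-7/10·(-1.5)+3/4·12.5=10.425
n=2: y=10.425, sp=5, e=sp−y=-5.425; I=0.075, D=e−e_prev=-11.925; u=1/2·(-5.425)+1·0.075+1/2·(-11.925)=-8.6; next y=-7/10·10.425+3/4·(-8.6)=-13.7475
n=3: y=-13.7475, sp=5, e=sp−y=18.7475; I=18.8225, D=e−e_prev=24.1725; u=1/2·18.7475+1·18.8225+1/2·24.1725=40.2825; next y=-7/10·(-13.7475)+3/4·40.2825=39.835125
n=4: y=39.835125, sp=5, e=sp−y=-34.835125; I=-16.012625, D=e−e_prev=-53.582625; u=1/2·(-34.835125)+1·(-16.012625)+1/2·(-53.582625)=-60.2215; next y=-7/10·39.835125+3/4·(-60.2215)≈-73.050713
n=5: y≈-73.050713, sp=5, e=sp−y≈78.050713; I≈62.038088, D=e−e_prev≈112.885838; u=1/2·78.050713+1·62.038088+1/2·112.885838≈157.506363; next y=-7/10·(-73.050713)+3/4·157.506363≈169.265271
n=6: y≈169.265271, sp=5, e=sp−y≈-164.265271; I≈-102.227183, D=e−e_prev≈-242.315983; u=1/2·(-164.265271)+1·(-102.227183)+1/2·(-242.315983)≈-305.51781; next y=-7/10·169.265271+3/4·(-305.51781)≈-347.624047

0 -1 -2.000 0.000
1 5 12.500 -1.500
2 5 -8.600 10.425
3 5 40.283 -13.748
4 5 -60.222 39.835
5 5 157.506 -73.051
6 5 -305.518 169.265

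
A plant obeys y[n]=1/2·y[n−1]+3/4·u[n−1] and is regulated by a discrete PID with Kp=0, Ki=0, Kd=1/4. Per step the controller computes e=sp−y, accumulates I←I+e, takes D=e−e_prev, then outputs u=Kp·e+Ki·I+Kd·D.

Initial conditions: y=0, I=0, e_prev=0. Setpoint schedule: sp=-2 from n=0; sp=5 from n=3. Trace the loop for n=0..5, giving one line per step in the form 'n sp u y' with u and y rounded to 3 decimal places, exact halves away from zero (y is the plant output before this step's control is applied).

0 -2 -0.500 0.000
1 -2 0.094 -0.375
2 -2 -0.064 -0.117
3 5 1.747 -0.107
4 5 -0.341 1.257
5 5 0.221 0.373

(exact arithmetic carried between steps; '≈' marks a value shown rounded to 6 d.p. or computed from one; I and e_prev carry over from the previous line; the table rounds u and y to 3 d.p., halves away from zero)
n=0: y=0, sp=-2, e=sp−y=-2; I=-2, D=e−e_prev=-2; u=0·(-2)+0·(-2)+1/4·(-2)=-0.5; next y=1/2·0+3/4·(-0.5)=-0.375
n=1: y=-0.375, sp=-2, e=sp−y=-1.625; I=-3.625, D=e−e_prev=0.375; u=0·(-1.625)+0·(-3.625)+1/4·0.375=0.09375; next y=1/2·(-0.375)+3/4·0.09375≈-0.117188
n=2: y≈-0.117188, sp=-2, e=sp−y≈-1.882813; I≈-5.507813, D=e−e_prev≈-0.257813; u=0·(-1.882813)+0·(-5.507813)+1/4·(-0.257813)≈-0.064453; next y=1/2·(-0.117188)+3/4·(-0.064453)≈-0.106934
n=3: y≈-0.106934, sp=5, e=sp−y≈5.106934; I≈-0.400879, D=e−e_prev≈6.989746; u=0·5.106934+0·(-0.400879)+1/4·6.989746≈1.747437; next y=1/2·(-0.106934)+3/4·1.747437≈1.257111
n=4: y≈1.257111, sp=5, e=sp−y≈3.742889; I≈3.342010, D=e−e_prev≈-1.364044; u=0·3.742889+0·3.342010+1/4·(-1.364044)≈-0.341011; next y=1/2·1.257111+3/4·(-0.341011)≈0.372797
n=5: y≈0.372797, sp=5, e=sp−y≈4.627203; I≈7.969213, D=e−e_prev≈0.884314; u=0·4.627203+0·7.969213+1/4·0.884314≈0.221078; next y=1/2·0.372797+3/4·0.221078≈0.352207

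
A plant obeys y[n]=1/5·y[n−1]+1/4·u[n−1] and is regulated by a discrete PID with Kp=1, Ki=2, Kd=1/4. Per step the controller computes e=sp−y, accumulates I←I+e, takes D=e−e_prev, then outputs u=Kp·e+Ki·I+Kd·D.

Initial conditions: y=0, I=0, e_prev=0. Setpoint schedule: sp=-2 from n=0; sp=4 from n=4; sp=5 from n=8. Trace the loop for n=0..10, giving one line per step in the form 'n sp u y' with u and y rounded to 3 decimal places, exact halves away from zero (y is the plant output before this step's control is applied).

(exact arithmetic carried between steps; '≈' marks a value shown rounded to 6 d.p. or computed from one; I and e_prev carry over from the previous line; the table rounds u and y to 3 d.p., halves away from zero)
n=0: y=0, sp=-2, e=sp−y=-2; I=-2, D=e−e_prev=-2; u=1·(-2)+2·(-2)+1/4·(-2)=-6.5; next y=1/5·0+1/4·(-6.5)=-1.625
n=1: y=-1.625, sp=-2, e=sp−y=-0.375; I=-2.375, D=e−e_prev=1.625; u=1·(-0.375)+2·(-2.375)+1/4·1.625=-4.71875; next y=1/5·(-1.625)+1/4·(-4.71875)≈-1.504688
n=2: y≈-1.504688, sp=-2, e=sp−y≈-0.495313; I≈-2.870313, D=e−e_prev≈-0.120313; u=1·(-0.495313)+2·(-2.870313)+1/4·(-0.120313)≈-6.266016; next y=1/5·(-1.504688)+1/4·(-6.266016)≈-1.867441
n=3: y≈-1.867441, sp=-2, e=sp−y≈-0.132559; I≈-3.002871, D=e−e_prev≈0.362754; u=1·(-0.132559)+2·(-3.002871)+1/4·0.362754≈-6.047612; next y=1/5·(-1.867441)+1/4·(-6.047612)≈-1.885391
n=4: y≈-1.885391, sp=4, e=sp−y≈5.885391; I≈2.882520, D=e−e_prev≈6.017950; u=1·5.885391+2·2.882520+1/4·6.017950≈13.154919; next y=1/5·(-1.885391)+1/4·13.154919≈2.911652
n=5: y≈2.911652, sp=4, e=sp−y≈1.088348; I≈3.970869, D=e−e_prev≈-4.797043; u=1·1.088348+2·3.970869+1/4·(-4.797043)≈7.830825; next y=1/5·2.911652+1/4·7.830825≈2.540037
n=6: y≈2.540037, sp=4, e=sp−y≈1.459963; I≈5.430832, D=e−e_prev≈0.371615; u=1·1.459963+2·5.430832+1/4·0.371615≈12.414531; next y=1/5·2.540037+1/4·12.414531≈3.611640
n=7: y≈3.611640, sp=4, e=sp−y≈0.388360; I≈5.819192, D=e−e_prev≈-1.071604; u=1·0.388360+2·5.819192+1/4·(-1.071604)≈11.758843; next y=1/5·3.611640+1/4·11.758843≈3.662039
n=8: y≈3.662039, sp=5, e=sp−y≈1.337961; I≈7.157153, D=e−e_prev≈0.949601; u=1·1.337961+2·7.157153+1/4·0.949601≈15.889668; next y=1/5·3.662039+1/4·15.889668≈4.704825
n=9: y≈4.704825, sp=5, e=sp−y≈0.295175; I≈7.452328, D=e−e_prev≈-1.042786; u=1·0.295175+2·7.452328+1/4·(-1.042786)≈14.939136; next y=1/5·4.704825+1/4·14.939136≈4.675749
n=10: y≈4.675749, sp=5, e=sp−y≈0.324251; I≈7.776580, D=e−e_prev≈0.029076; u=1·0.324251+2·7.776580+1/4·0.029076≈15.884679; next y=1/5·4.675749+1/4·15.884679≈4.906320

0 -2 -6.500 0.000
1 -2 -4.719 -1.625
2 -2 -6.266 -1.505
3 -2 -6.048 -1.867
4 4 13.155 -1.885
5 4 7.831 2.912
6 4 12.415 2.540
7 4 11.759 3.612
8 5 15.890 3.662
9 5 14.939 4.705
10 5 15.885 4.676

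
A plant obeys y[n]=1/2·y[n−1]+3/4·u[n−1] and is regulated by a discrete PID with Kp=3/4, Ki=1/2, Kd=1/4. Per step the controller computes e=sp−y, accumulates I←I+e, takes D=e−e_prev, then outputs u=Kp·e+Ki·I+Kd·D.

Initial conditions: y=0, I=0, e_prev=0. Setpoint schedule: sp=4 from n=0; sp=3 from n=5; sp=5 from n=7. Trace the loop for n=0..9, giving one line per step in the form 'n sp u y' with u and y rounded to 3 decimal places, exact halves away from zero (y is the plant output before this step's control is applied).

(exact arithmetic carried between steps; '≈' marks a value shown rounded to 6 d.p. or computed from one; I and e_prev carry over from the previous line; the table rounds u and y to 3 d.p., halves away from zero)
n=0: y=0, sp=4, e=sp−y=4; I=4, D=e−e_prev=4; u=3/4·4+1/2·4+1/4·4=6; next y=1/2·0+3/4·6=4.5
n=1: y=4.5, sp=4, e=sp−y=-0.5; I=3.5, D=e−e_prev=-4.5; u=3/4·(-0.5)+1/2·3.5+1/4·(-4.5)=0.25; next y=1/2·4.5+3/4·0.25=2.4375
n=2: y=2.4375, sp=4, e=sp−y=1.5625; I=5.0625, D=e−e_prev=2.0625; u=3/4·1.5625+1/2·5.0625+1/4·2.0625=4.21875; next y=1/2·2.4375+3/4·4.21875≈4.382813
n=3: y≈4.382813, sp=4, e=sp−y≈-0.382813; I≈4.679688, D=e−e_prev≈-1.945313; u=3/4·(-0.382813)+1/2·4.679688+1/4·(-1.945313)≈1.566406; next y=1/2·4.382813+3/4·1.566406≈3.366211
n=4: y≈3.366211, sp=4, e=sp−y≈0.633789; I≈5.313477, D=e−e_prev≈1.016602; u=3/4·0.633789+1/2·5.313477+1/4·1.016602≈3.386230; next y=1/2·3.366211+3/4·3.386230≈4.222778
n=5: y≈4.222778, sp=3, e=sp−y≈-1.222778; I≈4.090698, D=e−e_prev≈-1.856567; u=3/4·(-1.222778)+1/2·4.090698+1/4·(-1.856567)≈0.664124; next y=1/2·4.222778+3/4·0.664124≈2.609482
n=6: y≈2.609482, sp=3, e=sp−y≈0.390518; I≈4.481216, D=e−e_prev≈1.613297; u=3/4·0.390518+1/2·4.481216+1/4·1.613297≈2.936821; next y=1/2·2.609482+3/4·2.936821≈3.507357
n=7: y≈3.507357, sp=5, e=sp−y≈1.492643; I≈5.973860, D=e−e_prev≈1.102125; u=3/4·1.492643+1/2·5.973860+1/4·1.102125≈4.381944; next y=1/2·3.507357+3/4·4.381944≈5.040136
n=8: y≈5.040136, sp=5, e=sp−y≈-0.040136; I≈5.933724, D=e−e_prev≈-1.532779; u=3/4·(-0.040136)+1/2·5.933724+1/4·(-1.532779)≈2.553565; next y=1/2·5.040136+3/4·2.553565≈4.435242
n=9: y≈4.435242, sp=5, e=sp−y≈0.564758; I≈6.498482, D=e−e_prev≈0.604894; u=3/4·0.564758+1/2·6.498482+1/4·0.604894≈3.824033; next y=1/2·4.435242+3/4·3.824033≈5.085646

0 4 6.000 0.000
1 4 0.250 4.500
2 4 4.219 2.438
3 4 1.566 4.383
4 4 3.386 3.366
5 3 0.664 4.223
6 3 2.937 2.609
7 5 4.382 3.507
8 5 2.554 5.040
9 5 3.824 4.435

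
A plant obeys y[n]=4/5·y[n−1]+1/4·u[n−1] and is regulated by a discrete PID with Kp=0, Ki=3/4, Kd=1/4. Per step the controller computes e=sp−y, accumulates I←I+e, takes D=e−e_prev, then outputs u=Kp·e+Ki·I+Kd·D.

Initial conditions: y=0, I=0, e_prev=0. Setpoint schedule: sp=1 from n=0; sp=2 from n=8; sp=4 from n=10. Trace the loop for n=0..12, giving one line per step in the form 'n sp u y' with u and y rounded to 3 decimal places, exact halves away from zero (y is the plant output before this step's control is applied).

(exact arithmetic carried between steps; '≈' marks a value shown rounded to 6 d.p. or computed from one; I and e_prev carry over from the previous line; the table rounds u and y to 3 d.p., halves away from zero)
n=0: y=0, sp=1, e=sp−y=1; I=1, D=e−e_prev=1; u=0·1+3/4·1+1/4·1=1; next y=4/5·0+1/4·1=0.25
n=1: y=0.25, sp=1, e=sp−y=0.75; I=1.75, D=e−e_prev=-0.25; u=0·0.75+3/4·1.75+1/4·(-0.25)=1.25; next y=4/5·0.25+1/4·1.25=0.5125
n=2: y=0.5125, sp=1, e=sp−y=0.4875; I=2.2375, D=e−e_prev=-0.2625; u=0·0.4875+3/4·2.2375+1/4·(-0.2625)=1.6125; next y=4/5·0.5125+1/4·1.6125=0.813125
n=3: y=0.813125, sp=1, e=sp−y=0.186875; I=2.424375, D=e−e_prev=-0.300625; u=0·0.186875+3/4·2.424375+1/4·(-0.300625)=1.743125; next y=4/5·0.813125+1/4·1.743125≈1.086281
n=4: y≈1.086281, sp=1, e=sp−y≈-0.086281; I≈2.338094, D=e−e_prev≈-0.273156; u=0·(-0.086281)+3/4·2.338094+1/4·(-0.273156)≈1.685281; next y=4/5·1.086281+1/4·1.685281≈1.290345
n=5: y≈1.290345, sp=1, e=sp−y≈-0.290345; I≈2.047748, D=e−e_prev≈-0.204064; u=0·(-0.290345)+3/4·2.047748+1/4·(-0.204064)≈1.484795; next y=4/5·1.290345+1/4·1.484795≈1.403475
n=6: y≈1.403475, sp=1, e=sp−y≈-0.403475; I≈1.644273, D=e−e_prev≈-0.113130; u=0·(-0.403475)+3/4·1.644273+1/4·(-0.113130)≈1.204923; next y=4/5·1.403475+1/4·1.204923≈1.424011
n=7: y≈1.424011, sp=1, e=sp−y≈-0.424011; I≈1.220263, D=e−e_prev≈-0.020536; u=0·(-0.424011)+3/4·1.220263+1/4·(-0.020536)≈0.910063; next y=4/5·1.424011+1/4·0.910063≈1.366724
n=8: y≈1.366724, sp=2, e=sp−y≈0.633276; I≈1.853538, D=e−e_prev≈1.057286; u=0·0.633276+3/4·1.853538+1/4·1.057286≈1.654475; next y=4/5·1.366724+1/4·1.654475≈1.506998
n=9: y≈1.506998, sp=2, e=sp−y≈0.493002; I≈2.346540, D=e−e_prev≈-0.140274; u=0·0.493002+3/4·2.346540+1/4·(-0.140274)≈1.724837; next y=4/5·1.506998+1/4·1.724837≈1.636808
n=10: y≈1.636808, sp=4, e=sp−y≈2.363192; I≈4.709732, D=e−e_prev≈1.870191; u=0·2.363192+3/4·4.709732+1/4·1.870191≈3.999847; next y=4/5·1.636808+1/4·3.999847≈2.309408
n=11: y≈2.309408, sp=4, e=sp−y≈1.690592; I≈6.400324, D=e−e_prev≈-0.672600; u=0·1.690592+3/4·6.400324+1/4·(-0.672600)≈4.632093; next y=4/5·2.309408+1/4·4.632093≈3.005550
n=12: y≈3.005550, sp=4, e=sp−y≈0.994450; I≈7.394775, D=e−e_prev≈-0.696142; u=0·0.994450+3/4·7.394775+1/4·(-0.696142)≈5.372046; next y=4/5·3.005550+1/4·5.372046≈3.747451

0 1 1.000 0.000
1 1 1.250 0.250
2 1 1.613 0.513
3 1 1.743 0.813
4 1 1.685 1.086
5 1 1.485 1.290
6 1 1.205 1.403
7 1 0.910 1.424
8 2 1.654 1.367
9 2 1.725 1.507
10 4 4.000 1.637
11 4 4.632 2.309
12 4 5.372 3.006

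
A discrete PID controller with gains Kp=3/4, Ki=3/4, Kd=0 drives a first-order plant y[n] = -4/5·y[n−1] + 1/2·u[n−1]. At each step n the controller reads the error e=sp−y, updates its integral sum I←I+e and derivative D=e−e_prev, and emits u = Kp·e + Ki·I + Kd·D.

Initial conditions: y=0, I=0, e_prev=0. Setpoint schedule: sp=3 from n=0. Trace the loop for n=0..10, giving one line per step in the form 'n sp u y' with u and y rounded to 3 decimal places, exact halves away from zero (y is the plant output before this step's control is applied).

0 3 4.500 0.000
1 3 3.375 2.250
2 3 7.481 -0.113
3 3 3.901 3.831
4 3 10.695 -1.114
5 3 2.751 6.239
6 3 15.103 -3.615
7 3 -1.024 10.444
8 3 22.360 -8.867
9 3 -9.451 18.273
10 3 35.520 -19.344

(exact arithmetic carried between steps; '≈' marks a value shown rounded to 6 d.p. or computed from one; I and e_prev carry over from the previous line; the table rounds u and y to 3 d.p., halves away from zero)
n=0: y=0, sp=3, e=sp−y=3; I=3, D=e−e_prev=3; u=3/4·3+3/4·3+0·3=4.5; next y=-4/5·0+1/2·4.5=2.25
n=1: y=2.25, sp=3, e=sp−y=0.75; I=3.75, D=e−e_prev=-2.25; u=3/4·0.75+3/4·3.75+0·(-2.25)=3.375; next y=-4/5·2.25+1/2·3.375=-0.1125
n=2: y=-0.1125, sp=3, e=sp−y=3.1125; I=6.8625, D=e−e_prev=2.3625; u=3/4·3.1125+3/4·6.8625+0·2.3625=7.48125; next y=-4/5·(-0.1125)+1/2·7.48125=3.830625
n=3: y=3.830625, sp=3, e=sp−y=-0.830625; I=6.031875, D=e−e_prev=-3.943125; u=3/4·(-0.830625)+3/4·6.031875+0·(-3.943125)≈3.900938; next y=-4/5·3.830625+1/2·3.900938≈-1.114031
n=4: y≈-1.114031, sp=3, e=sp−y≈4.114031; I≈10.145906, D=e−e_prev≈4.944656; u=3/4·4.114031+3/4·10.145906+0·4.944656≈10.694953; next y=-4/5·(-1.114031)+1/2·10.694953≈6.238702
n=5: y≈6.238702, sp=3, e=sp−y≈-3.238702; I≈6.907205, D=e−e_prev≈-7.352733; u=3/4·(-3.238702)+3/4·6.907205+0·(-7.352733)≈2.751377; next y=-4/5·6.238702+1/2·2.751377≈-3.615273
n=6: y≈-3.615273, sp=3, e=sp−y≈6.615273; I≈13.522477, D=e−e_prev≈9.853974; u=3/4·6.615273+3/4·13.522477+0·9.853974≈15.103312; next y=-4/5·(-3.615273)+1/2·15.103312≈10.443874
n=7: y≈10.443874, sp=3, e=sp−y≈-7.443874; I≈6.078603, D=e−e_prev≈-14.059147; u=3/4·(-7.443874)+3/4·6.078603+0·(-14.059147)≈-1.023953; next y=-4/5·10.443874+1/2·(-1.023953)≈-8.867076
n=8: y≈-8.867076, sp=3, e=sp−y≈11.867076; I≈17.945679, D=e−e_prev≈19.310950; u=3/4·11.867076+3/4·17.945679+0·19.310950≈22.359566; next y=-4/5·(-8.867076)+1/2·22.359566≈18.273444
n=9: y≈18.273444, sp=3, e=sp−y≈-15.273444; I≈2.672235, D=e−e_prev≈-27.140520; u=3/4·(-15.273444)+3/4·2.672235+0·(-27.140520)≈-9.450907; next y=-4/5·18.273444+1/2·(-9.450907)≈-19.344209
n=10: y≈-19.344209, sp=3, e=sp−y≈22.344209; I≈25.016444, D=e−e_prev≈37.617653; u=3/4·22.344209+3/4·25.016444+0·37.617653≈35.520489; next y=-4/5·(-19.344209)+1/2·35.520489≈33.235612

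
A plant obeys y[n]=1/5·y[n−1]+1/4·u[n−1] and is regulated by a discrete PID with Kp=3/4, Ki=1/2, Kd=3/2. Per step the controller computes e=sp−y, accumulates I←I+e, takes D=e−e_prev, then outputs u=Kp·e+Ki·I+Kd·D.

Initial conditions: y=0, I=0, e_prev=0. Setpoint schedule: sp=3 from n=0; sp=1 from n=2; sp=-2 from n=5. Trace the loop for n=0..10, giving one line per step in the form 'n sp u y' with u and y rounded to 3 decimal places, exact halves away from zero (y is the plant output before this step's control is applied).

(exact arithmetic carried between steps; '≈' marks a value shown rounded to 6 d.p. or computed from one; I and e_prev carry over from the previous line; the table rounds u and y to 3 d.p., halves away from zero)
n=0: y=0, sp=3, e=sp−y=3; I=3, D=e−e_prev=3; u=3/4·3+1/2·3+3/2·3=8.25; next y=1/5·0+1/4·8.25=2.0625
n=1: y=2.0625, sp=3, e=sp−y=0.9375; I=3.9375, D=e−e_prev=-2.0625; u=3/4·0.9375+1/2·3.9375+3/2·(-2.0625)=-0.421875; next y=1/5·2.0625+1/4·(-0.421875)≈0.307031
n=2: y≈0.307031, sp=1, e=sp−y≈0.692969; I≈4.630469, D=e−e_prev≈-0.244531; u=3/4·0.692969+1/2·4.630469+3/2·(-0.244531)≈2.468164; next y=1/5·0.307031+1/4·2.468164≈0.678447
n=3: y≈0.678447, sp=1, e=sp−y≈0.321553; I≈4.952021, D=e−e_prev≈-0.371416; u=3/4·0.321553+1/2·4.952021+3/2·(-0.371416)≈2.160051; next y=1/5·0.678447+1/4·2.160051≈0.675702
n=4: y≈0.675702, sp=1, e=sp−y≈0.324298; I≈5.276319, D=e−e_prev≈0.002745; u=3/4·0.324298+1/2·5.276319+3/2·0.002745≈2.885500; next y=1/5·0.675702+1/4·2.885500≈0.856516
n=5: y≈0.856516, sp=-2, e=sp−y≈-2.856516; I≈2.419804, D=e−e_prev≈-3.180813; u=3/4·(-2.856516)+1/2·2.419804+3/2·(-3.180813)≈-5.703705; next y=1/5·0.856516+1/4·(-5.703705)≈-1.254623
n=6: y≈-1.254623, sp=-2, e=sp−y≈-0.745377; I≈1.674427, D=e−e_prev≈2.111139; u=3/4·(-0.745377)+1/2·1.674427+3/2·2.111139≈3.444889; next y=1/5·(-1.254623)+1/4·3.444889≈0.610298
n=7: y≈0.610298, sp=-2, e=sp−y≈-2.610298; I≈-0.935871, D=e−e_prev≈-1.864921; u=3/4·(-2.610298)+1/2·(-0.935871)+3/2·(-1.864921)≈-5.223039; next y=1/5·0.610298+1/4·(-5.223039)≈-1.183700
n=8: y≈-1.183700, sp=-2, e=sp−y≈-0.816300; I≈-1.752170, D=e−e_prev≈1.793998; u=3/4·(-0.816300)+1/2·(-1.752170)+3/2·1.793998≈1.202687; next y=1/5·(-1.183700)+1/4·1.202687≈0.063932
n=9: y≈0.063932, sp=-2, e=sp−y≈-2.063932; I≈-3.816102, D=e−e_prev≈-1.247632; u=3/4·(-2.063932)+1/2·(-3.816102)+3/2·(-1.247632)≈-5.327448; next y=1/5·0.063932+1/4·(-5.327448)≈-1.319076
n=10: y≈-1.319076, sp=-2, e=sp−y≈-0.680924; I≈-4.497026, D=e−e_prev≈1.383007; u=3/4·(-0.680924)+1/2·(-4.497026)+3/2·1.383007≈-0.684696; next y=1/5·(-1.319076)+1/4·(-0.684696)≈-0.434989

0 3 8.250 0.000
1 3 -0.422 2.063
2 1 2.468 0.307
3 1 2.160 0.678
4 1 2.886 0.676
5 -2 -5.704 0.857
6 -2 3.445 -1.255
7 -2 -5.223 0.610
8 -2 1.203 -1.184
9 -2 -5.327 0.064
10 -2 -0.685 -1.319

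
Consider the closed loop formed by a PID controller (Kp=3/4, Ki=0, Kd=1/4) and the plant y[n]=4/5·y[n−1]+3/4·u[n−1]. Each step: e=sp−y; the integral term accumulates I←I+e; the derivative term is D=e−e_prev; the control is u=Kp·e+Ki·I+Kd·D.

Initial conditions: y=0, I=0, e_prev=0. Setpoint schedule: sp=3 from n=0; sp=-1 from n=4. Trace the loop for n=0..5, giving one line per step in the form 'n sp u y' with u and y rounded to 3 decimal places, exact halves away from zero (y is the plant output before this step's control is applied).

0 3 3.000 0.000
1 3 0.000 2.250
2 3 1.013 1.800
3 3 0.501 2.199
4 -1 -3.335 2.135
5 -1 0.577 -0.793

(exact arithmetic carried between steps; '≈' marks a value shown rounded to 6 d.p. or computed from one; I and e_prev carry over from the previous line; the table rounds u and y to 3 d.p., halves away from zero)
n=0: y=0, sp=3, e=sp−y=3; I=3, D=e−e_prev=3; u=3/4·3+0·3+1/4·3=3; next y=4/5·0+3/4·3=2.25
n=1: y=2.25, sp=3, e=sp−y=0.75; I=3.75, D=e−e_prev=-2.25; u=3/4·0.75+0·3.75+1/4·(-2.25)=0; next y=4/5·2.25+3/4·0=1.8
n=2: y=1.8, sp=3, e=sp−y=1.2; I=4.95, D=e−e_prev=0.45; u=3/4·1.2+0·4.95+1/4·0.45=1.0125; next y=4/5·1.8+3/4·1.0125=2.199375
n=3: y=2.199375, sp=3, e=sp−y=0.800625; I=5.750625, D=e−e_prev=-0.399375; u=3/4·0.800625+0·5.750625+1/4·(-0.399375)=0.500625; next y=4/5·2.199375+3/4·0.500625≈2.134969
n=4: y≈2.134969, sp=-1, e=sp−y≈-3.134969; I≈2.615656, D=e−e_prev≈-3.935594; u=3/4·(-3.134969)+0·2.615656+1/4·(-3.935594)≈-3.335125; next y=4/5·2.134969+3/4·(-3.335125)≈-0.793369
n=5: y≈-0.793369, sp=-1, e=sp−y≈-0.206631; I≈2.409025, D=e−e_prev≈2.928338; u=3/4·(-0.206631)+0·2.409025+1/4·2.928338≈0.577111; next y=4/5·(-0.793369)+3/4·0.577111≈-0.201862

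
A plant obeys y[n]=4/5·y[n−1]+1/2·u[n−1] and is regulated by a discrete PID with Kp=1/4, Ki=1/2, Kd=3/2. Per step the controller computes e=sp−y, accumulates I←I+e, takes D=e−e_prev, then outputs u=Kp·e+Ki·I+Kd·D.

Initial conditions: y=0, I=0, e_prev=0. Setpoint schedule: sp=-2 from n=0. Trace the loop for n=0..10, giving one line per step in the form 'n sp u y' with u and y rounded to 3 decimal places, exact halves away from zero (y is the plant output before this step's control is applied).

0 -2 -4.500 0.000
1 -2 2.563 -2.250
2 -2 -4.583 -0.519
3 -2 2.196 -2.706
4 -2 -4.421 -1.067
5 -2 2.065 -3.064
6 -2 -4.100 -1.419
7 -2 2.051 -3.185
8 -2 -3.747 -1.523
9 -2 2.038 -3.091
10 -2 -3.453 -1.454

(exact arithmetic carried between steps; '≈' marks a value shown rounded to 6 d.p. or computed from one; I and e_prev carry over from the previous line; the table rounds u and y to 3 d.p., halves away from zero)
n=0: y=0, sp=-2, e=sp−y=-2; I=-2, D=e−e_prev=-2; u=1/4·(-2)+1/2·(-2)+3/2·(-2)=-4.5; next y=4/5·0+1/2·(-4.5)=-2.25
n=1: y=-2.25, sp=-2, e=sp−y=0.25; I=-1.75, D=e−e_prev=2.25; u=1/4·0.25+1/2·(-1.75)+3/2·2.25=2.5625; next y=4/5·(-2.25)+1/2·2.5625=-0.51875
n=2: y=-0.51875, sp=-2, e=sp−y=-1.48125; I=-3.23125, D=e−e_prev=-1.73125; u=1/4·(-1.48125)+1/2·(-3.23125)+3/2·(-1.73125)≈-4.582813; next y=4/5·(-0.51875)+1/2·(-4.582813)≈-2.706406
n=3: y≈-2.706406, sp=-2, e=sp−y≈0.706406; I≈-2.524844, D=e−e_prev≈2.187656; u=1/4·0.706406+1/2·(-2.524844)+3/2·2.187656≈2.195664; next y=4/5·(-2.706406)+1/2·2.195664≈-1.067293
n=4: y≈-1.067293, sp=-2, e=sp−y≈-0.932707; I≈-3.457551, D=e−e_prev≈-1.639113; u=1/4·(-0.932707)+1/2·(-3.457551)+3/2·(-1.639113)≈-4.420622; next y=4/5·(-1.067293)+1/2·(-4.420622)≈-3.064145
n=5: y≈-3.064145, sp=-2, e=sp−y≈1.064145; I≈-2.393405, D=e−e_prev≈1.996852; u=1/4·1.064145+1/2·(-2.393405)+3/2·1.996852≈2.064612; next y=4/5·(-3.064145)+1/2·2.064612≈-1.419010
n=6: y≈-1.419010, sp=-2, e=sp−y≈-0.580990; I≈-2.974395, D=e−e_prev≈-1.645135; u=1/4·(-0.580990)+1/2·(-2.974395)+3/2·(-1.645135)≈-4.100148; next y=4/5·(-1.419010)+1/2·(-4.100148)≈-3.185282
n=7: y≈-3.185282, sp=-2, e=sp−y≈1.185282; I≈-1.789113, D=e−e_prev≈1.766272; u=1/4·1.185282+1/2·(-1.789113)+3/2·1.766272≈2.051172; next y=4/5·(-3.185282)+1/2·2.051172≈-1.522640
n=8: y≈-1.522640, sp=-2, e=sp−y≈-0.477360; I≈-2.266473, D=e−e_prev≈-1.662642; u=1/4·(-0.477360)+1/2·(-2.266473)+3/2·(-1.662642)≈-3.746540; next y=4/5·(-1.522640)+1/2·(-3.746540)≈-3.091382
n=9: y≈-3.091382, sp=-2, e=sp−y≈1.091382; I≈-1.175091, D=e−e_prev≈1.568742; u=1/4·1.091382+1/2·(-1.175091)+3/2·1.568742≈2.038413; next y=4/5·(-3.091382)+1/2·2.038413≈-1.453899
n=10: y≈-1.453899, sp=-2, e=sp−y≈-0.546101; I≈-1.721192, D=e−e_prev≈-1.637483; u=1/4·(-0.546101)+1/2·(-1.721192)+3/2·(-1.637483)≈-3.453346; next y=4/5·(-1.453899)+1/2·(-3.453346)≈-2.889792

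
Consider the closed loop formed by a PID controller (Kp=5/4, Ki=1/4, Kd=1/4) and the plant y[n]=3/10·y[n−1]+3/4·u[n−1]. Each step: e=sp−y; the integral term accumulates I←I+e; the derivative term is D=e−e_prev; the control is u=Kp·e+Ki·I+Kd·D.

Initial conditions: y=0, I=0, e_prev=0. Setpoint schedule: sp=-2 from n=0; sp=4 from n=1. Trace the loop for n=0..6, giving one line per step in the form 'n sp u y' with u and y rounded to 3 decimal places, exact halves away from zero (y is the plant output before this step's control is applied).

(exact arithmetic carried between steps; '≈' marks a value shown rounded to 6 d.p. or computed from one; I and e_prev carry over from the previous line; the table rounds u and y to 3 d.p., halves away from zero)
n=0: y=0, sp=-2, e=sp−y=-2; I=-2, D=e−e_prev=-2; u=5/4·(-2)+1/4·(-2)+1/4·(-2)=-3.5; next y=3/10·0+3/4·(-3.5)=-2.625
n=1: y=-2.625, sp=4, e=sp−y=6.625; I=4.625, D=e−e_prev=8.625; u=5/4·6.625+1/4·4.625+1/4·8.625=11.59375; next y=3/10·(-2.625)+3/4·11.59375≈7.907813
n=2: y≈7.907813, sp=4, e=sp−y≈-3.907813; I≈0.717188, D=e−e_prev≈-10.532813; u=5/4·(-3.907813)+1/4·0.717188+1/4·(-10.532813)≈-7.338672; next y=3/10·7.907813+3/4·(-7.338672)≈-3.131660
n=3: y≈-3.131660, sp=4, e=sp−y≈7.131660; I≈7.848848, D=e−e_prev≈11.039473; u=5/4·7.131660+1/4·7.848848+1/4·11.039473≈13.636655; next y=3/10·(-3.131660)+3/4·13.636655≈9.287993
n=4: y≈9.287993, sp=4, e=sp−y≈-5.287993; I≈2.560854, D=e−e_prev≈-12.419654; u=5/4·(-5.287993)+1/4·2.560854+1/4·(-12.419654)≈-9.074692; next y=3/10·9.287993+3/4·(-9.074692)≈-4.019621
n=5: y≈-4.019621, sp=4, e=sp−y≈8.019621; I≈10.580475, D=e−e_prev≈13.307614; u=5/4·8.019621+1/4·10.580475+1/4·13.307614≈15.996548; next y=3/10·(-4.019621)+3/4·15.996548≈10.791525
n=6: y≈10.791525, sp=4, e=sp−y≈-6.791525; I≈3.788950, D=e−e_prev≈-14.811146; u=5/4·(-6.791525)+1/4·3.788950+1/4·(-14.811146)≈-11.244955; next y=3/10·10.791525+3/4·(-11.244955)≈-5.196259

0 -2 -3.500 0.000
1 4 11.594 -2.625
2 4 -7.339 7.908
3 4 13.637 -3.132
4 4 -9.075 9.288
5 4 15.997 -4.020
6 4 -11.245 10.792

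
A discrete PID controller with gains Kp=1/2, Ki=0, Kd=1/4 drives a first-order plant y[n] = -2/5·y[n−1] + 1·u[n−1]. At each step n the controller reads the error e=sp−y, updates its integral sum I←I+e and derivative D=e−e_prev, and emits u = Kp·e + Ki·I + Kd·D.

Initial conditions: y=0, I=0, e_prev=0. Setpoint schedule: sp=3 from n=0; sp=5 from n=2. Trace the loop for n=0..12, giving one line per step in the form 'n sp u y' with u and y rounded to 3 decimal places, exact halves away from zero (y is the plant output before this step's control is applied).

0 3 2.250 0.000
1 3 -0.188 2.250
2 5 4.378 -1.088
3 5 -1.382 4.813
4 5 6.184 -3.307
5 5 -3.956 7.506
6 5 9.596 -6.959
7 5 -8.524 12.379
8 5 15.702 -13.476
9 5 -16.688 21.092
10 5 26.617 -25.125
11 5 -31.282 36.667
12 5 46.128 -45.948

(exact arithmetic carried between steps; '≈' marks a value shown rounded to 6 d.p. or computed from one; I and e_prev carry over from the previous line; the table rounds u and y to 3 d.p., halves away from zero)
n=0: y=0, sp=3, e=sp−y=3; I=3, D=e−e_prev=3; u=1/2·3+0·3+1/4·3=2.25; next y=-2/5·0+1·2.25=2.25
n=1: y=2.25, sp=3, e=sp−y=0.75; I=3.75, D=e−e_prev=-2.25; u=1/2·0.75+0·3.75+1/4·(-2.25)=-0.1875; next y=-2/5·2.25+1·(-0.1875)=-1.0875
n=2: y=-1.0875, sp=5, e=sp−y=6.0875; I=9.8375, D=e−e_prev=5.3375; u=1/2·6.0875+0·9.8375+1/4·5.3375=4.378125; next y=-2/5·(-1.0875)+1·4.378125=4.813125
n=3: y=4.813125, sp=5, e=sp−y=0.186875; I=10.024375, D=e−e_prev=-5.900625; u=1/2·0.186875+0·10.024375+1/4·(-5.900625)≈-1.381719; next y=-2/5·4.813125+1·(-1.381719)≈-3.306969
n=4: y≈-3.306969, sp=5, e=sp−y≈8.306969; I≈18.331344, D=e−e_prev≈8.120094; u=1/2·8.306969+0·18.331344+1/4·8.120094≈6.183508; next y=-2/5·(-3.306969)+1·6.183508≈7.506295
n=5: y≈7.506295, sp=5, e=sp−y≈-2.506295; I≈15.825048, D=e−e_prev≈-10.813264; u=1/2·(-2.506295)+0·15.825048+1/4·(-10.813264)≈-3.956464; next y=-2/5·7.506295+1·(-3.956464)≈-6.958982
n=6: y≈-6.958982, sp=5, e=sp−y≈11.958982; I≈27.784030, D=e−e_prev≈14.465277; u=1/2·11.958982+0·27.784030+1/4·14.465277≈9.595810; next y=-2/5·(-6.958982)+1·9.595810≈12.379403
n=7: y≈12.379403, sp=5, e=sp−y≈-7.379403; I≈20.404627, D=e−e_prev≈-19.338385; u=1/2·(-7.379403)+0·20.404627+1/4·(-19.338385)≈-8.524298; next y=-2/5·12.379403+1·(-8.524298)≈-13.476059
n=8: y≈-13.476059, sp=5, e=sp−y≈18.476059; I≈38.880686, D=e−e_prev≈25.855462; u=1/2·18.476059+0·38.880686+1/4·25.855462≈15.701895; next y=-2/5·(-13.476059)+1·15.701895≈21.092318
n=9: y≈21.092318, sp=5, e=sp−y≈-16.092318; I≈22.788368, D=e−e_prev≈-34.568377; u=1/2·(-16.092318)+0·22.788368+1/4·(-34.568377)≈-16.688253; next y=-2/5·21.092318+1·(-16.688253)≈-25.125181
n=10: y≈-25.125181, sp=5, e=sp−y≈30.125181; I≈52.913549, D=e−e_prev≈46.217499; u=1/2·30.125181+0·52.913549+1/4·46.217499≈26.616965; next y=-2/5·(-25.125181)+1·26.616965≈36.667037
n=11: y≈36.667037, sp=5, e=sp−y≈-31.667037; I≈21.246511, D=e−e_prev≈-61.792218; u=1/2·(-31.667037)+0·21.246511+1/4·(-61.792218)≈-31.281573; next y=-2/5·36.667037+1·(-31.281573)≈-45.948388
n=12: y≈-45.948388, sp=5, e=sp−y≈50.948388; I≈72.194899, D=e−e_prev≈82.615426; u=1/2·50.948388+0·72.194899+1/4·82.615426≈46.128051; next y=-2/5·(-45.948388)+1·46.128051≈64.507406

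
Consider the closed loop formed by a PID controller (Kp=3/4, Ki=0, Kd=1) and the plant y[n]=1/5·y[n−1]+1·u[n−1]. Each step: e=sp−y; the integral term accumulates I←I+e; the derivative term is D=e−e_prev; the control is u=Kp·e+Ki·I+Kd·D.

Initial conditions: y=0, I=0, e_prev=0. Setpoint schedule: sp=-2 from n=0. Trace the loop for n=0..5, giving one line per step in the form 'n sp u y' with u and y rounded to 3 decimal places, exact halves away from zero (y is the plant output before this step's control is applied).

0 -2 -3.500 0.000
1 -2 4.625 -3.500
2 -2 -11.869 3.925
3 -2 21.822 -11.084
4 -2 -46.892 19.605
5 -2 93.304 -42.971

(exact arithmetic carried between steps; '≈' marks a value shown rounded to 6 d.p. or computed from one; I and e_prev carry over from the previous line; the table rounds u and y to 3 d.p., halves away from zero)
n=0: y=0, sp=-2, e=sp−y=-2; I=-2, D=e−e_prev=-2; u=3/4·(-2)+0·(-2)+1·(-2)=-3.5; next y=1/5·0+1·(-3.5)=-3.5
n=1: y=-3.5, sp=-2, e=sp−y=1.5; I=-0.5, D=e−e_prev=3.5; u=3/4·1.5+0·(-0.5)+1·3.5=4.625; next y=1/5·(-3.5)+1·4.625=3.925
n=2: y=3.925, sp=-2, e=sp−y=-5.925; I=-6.425, D=e−e_prev=-7.425; u=3/4·(-5.925)+0·(-6.425)+1·(-7.425)=-11.86875; next y=1/5·3.925+1·(-11.86875)=-11.08375
n=3: y=-11.08375, sp=-2, e=sp−y=9.08375; I=2.65875, D=e−e_prev=15.00875; u=3/4·9.08375+0·2.65875+1·15.00875≈21.821563; next y=1/5·(-11.08375)+1·21.821563≈19.604813
n=4: y≈19.604813, sp=-2, e=sp−y≈-21.604813; I≈-18.946063, D=e−e_prev≈-30.688563; u=3/4·(-21.604813)+0·(-18.946063)+1·(-30.688563)≈-46.892172; next y=1/5·19.604813+1·(-46.892172)≈-42.971209
n=5: y≈-42.971209, sp=-2, e=sp−y≈40.971209; I≈22.025147, D=e−e_prev≈62.576022; u=3/4·40.971209+0·22.025147+1·62.576022≈93.304429; next y=1/5·(-42.971209)+1·93.304429≈84.710187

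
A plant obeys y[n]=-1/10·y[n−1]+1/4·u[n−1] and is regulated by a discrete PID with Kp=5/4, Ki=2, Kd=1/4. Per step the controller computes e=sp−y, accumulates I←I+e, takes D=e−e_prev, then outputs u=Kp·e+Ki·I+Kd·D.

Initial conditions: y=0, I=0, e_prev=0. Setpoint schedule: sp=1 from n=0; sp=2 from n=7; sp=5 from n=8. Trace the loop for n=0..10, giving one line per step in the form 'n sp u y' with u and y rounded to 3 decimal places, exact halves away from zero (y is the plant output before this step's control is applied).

0 1 3.500 0.000
1 1 2.188 0.875
2 1 4.111 0.459
3 1 3.260 0.982
4 1 4.354 0.717
5 1 3.804 1.017
6 1 4.432 0.849
7 2 7.583 1.023
8 5 17.134 1.794
9 5 14.902 4.104
10 5 20.033 3.315

(exact arithmetic carried between steps; '≈' marks a value shown rounded to 6 d.p. or computed from one; I and e_prev carry over from the previous line; the table rounds u and y to 3 d.p., halves away from zero)
n=0: y=0, sp=1, e=sp−y=1; I=1, D=e−e_prev=1; u=5/4·1+2·1+1/4·1=3.5; next y=-1/10·0+1/4·3.5=0.875
n=1: y=0.875, sp=1, e=sp−y=0.125; I=1.125, D=e−e_prev=-0.875; u=5/4·0.125+2·1.125+1/4·(-0.875)=2.1875; next y=-1/10·0.875+1/4·2.1875=0.459375
n=2: y=0.459375, sp=1, e=sp−y=0.540625; I=1.665625, D=e−e_prev=0.415625; u=5/4·0.540625+2·1.665625+1/4·0.415625≈4.110938; next y=-1/10·0.459375+1/4·4.110938≈0.981797
n=3: y≈0.981797, sp=1, e=sp−y≈0.018203; I≈1.683828, D=e−e_prev≈-0.522422; u=5/4·0.018203+2·1.683828+1/4·(-0.522422)≈3.259805; next y=-1/10·0.981797+1/4·3.259805≈0.716771
n=4: y≈0.716771, sp=1, e=sp−y≈0.283229; I≈1.967057, D=e−e_prev≈0.265025; u=5/4·0.283229+2·1.967057+1/4·0.265025≈4.354405; next y=-1/10·0.716771+1/4·4.354405≈1.016924
n=5: y≈1.016924, sp=1, e=sp−y≈-0.016924; I≈1.950132, D=e−e_prev≈-0.300153; u=5/4·(-0.016924)+2·1.950132+1/4·(-0.300153)≈3.804072; next y=-1/10·1.016924+1/4·3.804072≈0.849325
n=6: y≈0.849325, sp=1, e=sp−y≈0.150675; I≈2.100807, D=e−e_prev≈0.167599; u=5/4·0.150675+2·2.100807+1/4·0.167599≈4.431857; next y=-1/10·0.849325+1/4·4.431857≈1.023032
n=7: y≈1.023032, sp=2, e=sp−y≈0.976968; I≈3.077775, D=e−e_prev≈0.826294; u=5/4·0.976968+2·3.077775+1/4·0.826294≈7.583335; next y=-1/10·1.023032+1/4·7.583335≈1.793530
n=8: y≈1.793530, sp=5, e=sp−y≈3.206470; I≈6.284245, D=e−e_prev≈2.229501; u=5/4·3.206470+2·6.284245+1/4·2.229501≈17.133952; next y=-1/10·1.793530+1/4·17.133952≈4.104135
n=9: y≈4.104135, sp=5, e=sp−y≈0.895865; I≈7.180110, D=e−e_prev≈-2.310604; u=5/4·0.895865+2·7.180110+1/4·(-2.310604)≈14.902400; next y=-1/10·4.104135+1/4·14.902400≈3.315187
n=10: y≈3.315187, sp=5, e=sp−y≈1.684813; I≈8.864923, D=e−e_prev≈0.788948; u=5/4·1.684813+2·8.864923+1/4·0.788948≈20.033101; next y=-1/10·3.315187+1/4·20.033101≈4.676757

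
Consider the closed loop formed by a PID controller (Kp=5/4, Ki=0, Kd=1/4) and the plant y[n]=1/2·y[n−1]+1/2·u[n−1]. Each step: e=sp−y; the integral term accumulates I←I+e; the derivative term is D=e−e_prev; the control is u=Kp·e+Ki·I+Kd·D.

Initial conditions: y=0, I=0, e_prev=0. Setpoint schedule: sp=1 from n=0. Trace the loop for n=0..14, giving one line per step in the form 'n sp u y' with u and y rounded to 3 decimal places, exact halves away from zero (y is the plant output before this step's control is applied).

(exact arithmetic carried between steps; '≈' marks a value shown rounded to 6 d.p. or computed from one; I and e_prev carry over from the previous line; the table rounds u and y to 3 d.p., halves away from zero)
n=0: y=0, sp=1, e=sp−y=1; I=1, D=e−e_prev=1; u=5/4·1+0·1+1/4·1=1.5; next y=1/2·0+1/2·1.5=0.75
n=1: y=0.75, sp=1, e=sp−y=0.25; I=1.25, D=e−e_prev=-0.75; u=5/4·0.25+0·1.25+1/4·(-0.75)=0.125; next y=1/2·0.75+1/2·0.125=0.4375
n=2: y=0.4375, sp=1, e=sp−y=0.5625; I=1.8125, D=e−e_prev=0.3125; u=5/4·0.5625+0·1.8125+1/4·0.3125=0.78125; next y=1/2·0.4375+1/2·0.78125=0.609375
n=3: y=0.609375, sp=1, e=sp−y=0.390625; I=2.203125, D=e−e_prev=-0.171875; u=5/4·0.390625+0·2.203125+1/4·(-0.171875)≈0.445313; next y=1/2·0.609375+1/2·0.445313≈0.527344
n=4: y≈0.527344, sp=1, e=sp−y≈0.472656; I≈2.675781, D=e−e_prev≈0.082031; u=5/4·0.472656+0·2.675781+1/4·0.082031≈0.611328; next y=1/2·0.527344+1/2·0.611328≈0.569336
n=5: y≈0.569336, sp=1, e=sp−y≈0.430664; I≈3.106445, D=e−e_prev≈-0.041992; u=5/4·0.430664+0·3.106445+1/4·(-0.041992)≈0.527832; next y=1/2·0.569336+1/2·0.527832≈0.548584
n=6: y≈0.548584, sp=1, e=sp−y≈0.451416; I≈3.557861, D=e−e_prev≈0.020752; u=5/4·0.451416+0·3.557861+1/4·0.020752≈0.569458; next y=1/2·0.548584+1/2·0.569458≈0.559021
n=7: y≈0.559021, sp=1, e=sp−y≈0.440979; I≈3.998840, D=e−e_prev≈-0.010437; u=5/4·0.440979+0·3.998840+1/4·(-0.010437)≈0.548615; next y=1/2·0.559021+1/2·0.548615≈0.553818
n=8: y≈0.553818, sp=1, e=sp−y≈0.446182; I≈4.445023, D=e−e_prev≈0.005203; u=5/4·0.446182+0·4.445023+1/4·0.005203≈0.559029; next y=1/2·0.553818+1/2·0.559029≈0.556423
n=9: y≈0.556423, sp=1, e=sp−y≈0.443577; I≈4.888599, D=e−e_prev≈-0.002605; u=5/4·0.443577+0·4.888599+1/4·(-0.002605)≈0.553820; next y=1/2·0.556423+1/2·0.553820≈0.555121
n=10: y≈0.555121, sp=1, e=sp−y≈0.444879; I≈5.333478, D=e−e_prev≈0.001302; u=5/4·0.444879+0·5.333478+1/4·0.001302≈0.556424; next y=1/2·0.555121+1/2·0.556424≈0.555773
n=11: y≈0.555773, sp=1, e=sp−y≈0.444227; I≈5.777705, D=e−e_prev≈-0.000651; u=5/4·0.444227+0·5.777705+1/4·(-0.000651)≈0.555122; next y=1/2·0.555773+1/2·0.555122≈0.555447
n=12: y≈0.555447, sp=1, e=sp−y≈0.444553; I≈6.222258, D=e−e_prev≈0.000326; u=5/4·0.444553+0·6.222258+1/4·0.000326≈0.555773; next y=1/2·0.555447+1/2·0.555773≈0.555610
n=13: y≈0.555610, sp=1, e=sp−y≈0.444390; I≈6.666649, D=e−e_prev≈-0.000163; u=5/4·0.444390+0·6.666649+1/4·(-0.000163)≈0.555447; next y=1/2·0.555610+1/2·0.555447≈0.555528
n=14: y≈0.555528, sp=1, e=sp−y≈0.444472; I≈7.111120, D=e−e_prev≈0.000081; u=5/4·0.444472+0·7.111120+1/4·0.000081≈0.555610; next y=1/2·0.555528+1/2·0.555610≈0.555569

0 1 1.500 0.000
1 1 0.125 0.750
2 1 0.781 0.438
3 1 0.445 0.609
4 1 0.611 0.527
5 1 0.528 0.569
6 1 0.569 0.549
7 1 0.549 0.559
8 1 0.559 0.554
9 1 0.554 0.556
10 1 0.556 0.555
11 1 0.555 0.556
12 1 0.556 0.555
13 1 0.555 0.556
14 1 0.556 0.556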